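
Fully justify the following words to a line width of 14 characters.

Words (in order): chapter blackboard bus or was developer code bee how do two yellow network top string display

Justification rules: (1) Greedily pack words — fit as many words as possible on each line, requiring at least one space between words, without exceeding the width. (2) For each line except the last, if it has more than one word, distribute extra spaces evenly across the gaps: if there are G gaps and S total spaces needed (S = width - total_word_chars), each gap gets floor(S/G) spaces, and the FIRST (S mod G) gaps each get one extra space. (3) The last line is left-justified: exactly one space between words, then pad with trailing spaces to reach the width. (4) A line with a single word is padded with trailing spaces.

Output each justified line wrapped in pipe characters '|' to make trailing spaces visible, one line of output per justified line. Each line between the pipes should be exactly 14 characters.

Answer: |chapter       |
|blackboard bus|
|or         was|
|developer code|
|bee how do two|
|yellow network|
|top     string|
|display       |

Derivation:
Line 1: ['chapter'] (min_width=7, slack=7)
Line 2: ['blackboard', 'bus'] (min_width=14, slack=0)
Line 3: ['or', 'was'] (min_width=6, slack=8)
Line 4: ['developer', 'code'] (min_width=14, slack=0)
Line 5: ['bee', 'how', 'do', 'two'] (min_width=14, slack=0)
Line 6: ['yellow', 'network'] (min_width=14, slack=0)
Line 7: ['top', 'string'] (min_width=10, slack=4)
Line 8: ['display'] (min_width=7, slack=7)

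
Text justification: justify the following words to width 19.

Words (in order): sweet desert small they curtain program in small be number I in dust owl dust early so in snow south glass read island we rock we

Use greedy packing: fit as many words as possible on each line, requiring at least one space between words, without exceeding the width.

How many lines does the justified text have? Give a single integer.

Answer: 8

Derivation:
Line 1: ['sweet', 'desert', 'small'] (min_width=18, slack=1)
Line 2: ['they', 'curtain'] (min_width=12, slack=7)
Line 3: ['program', 'in', 'small', 'be'] (min_width=19, slack=0)
Line 4: ['number', 'I', 'in', 'dust'] (min_width=16, slack=3)
Line 5: ['owl', 'dust', 'early', 'so'] (min_width=17, slack=2)
Line 6: ['in', 'snow', 'south', 'glass'] (min_width=19, slack=0)
Line 7: ['read', 'island', 'we', 'rock'] (min_width=19, slack=0)
Line 8: ['we'] (min_width=2, slack=17)
Total lines: 8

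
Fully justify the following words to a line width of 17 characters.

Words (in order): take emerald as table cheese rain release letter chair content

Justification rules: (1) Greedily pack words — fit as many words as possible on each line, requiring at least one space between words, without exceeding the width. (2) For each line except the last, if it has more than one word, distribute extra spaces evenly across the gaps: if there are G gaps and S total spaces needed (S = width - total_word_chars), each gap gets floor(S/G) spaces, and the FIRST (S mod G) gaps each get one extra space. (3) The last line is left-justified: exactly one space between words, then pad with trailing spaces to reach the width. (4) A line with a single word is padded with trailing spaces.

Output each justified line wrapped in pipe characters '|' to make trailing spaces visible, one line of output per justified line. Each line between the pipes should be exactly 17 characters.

Answer: |take  emerald  as|
|table cheese rain|
|release    letter|
|chair content    |

Derivation:
Line 1: ['take', 'emerald', 'as'] (min_width=15, slack=2)
Line 2: ['table', 'cheese', 'rain'] (min_width=17, slack=0)
Line 3: ['release', 'letter'] (min_width=14, slack=3)
Line 4: ['chair', 'content'] (min_width=13, slack=4)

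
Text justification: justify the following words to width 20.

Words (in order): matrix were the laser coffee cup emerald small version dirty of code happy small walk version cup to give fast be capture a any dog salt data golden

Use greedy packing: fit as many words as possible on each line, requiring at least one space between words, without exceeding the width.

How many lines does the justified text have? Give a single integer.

Line 1: ['matrix', 'were', 'the'] (min_width=15, slack=5)
Line 2: ['laser', 'coffee', 'cup'] (min_width=16, slack=4)
Line 3: ['emerald', 'small'] (min_width=13, slack=7)
Line 4: ['version', 'dirty', 'of'] (min_width=16, slack=4)
Line 5: ['code', 'happy', 'small'] (min_width=16, slack=4)
Line 6: ['walk', 'version', 'cup', 'to'] (min_width=19, slack=1)
Line 7: ['give', 'fast', 'be', 'capture'] (min_width=20, slack=0)
Line 8: ['a', 'any', 'dog', 'salt', 'data'] (min_width=19, slack=1)
Line 9: ['golden'] (min_width=6, slack=14)
Total lines: 9

Answer: 9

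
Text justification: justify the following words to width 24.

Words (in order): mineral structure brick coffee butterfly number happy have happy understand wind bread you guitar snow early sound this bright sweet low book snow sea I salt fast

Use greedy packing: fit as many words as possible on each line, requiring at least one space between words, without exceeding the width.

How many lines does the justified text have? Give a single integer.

Line 1: ['mineral', 'structure', 'brick'] (min_width=23, slack=1)
Line 2: ['coffee', 'butterfly', 'number'] (min_width=23, slack=1)
Line 3: ['happy', 'have', 'happy'] (min_width=16, slack=8)
Line 4: ['understand', 'wind', 'bread'] (min_width=21, slack=3)
Line 5: ['you', 'guitar', 'snow', 'early'] (min_width=21, slack=3)
Line 6: ['sound', 'this', 'bright', 'sweet'] (min_width=23, slack=1)
Line 7: ['low', 'book', 'snow', 'sea', 'I', 'salt'] (min_width=24, slack=0)
Line 8: ['fast'] (min_width=4, slack=20)
Total lines: 8

Answer: 8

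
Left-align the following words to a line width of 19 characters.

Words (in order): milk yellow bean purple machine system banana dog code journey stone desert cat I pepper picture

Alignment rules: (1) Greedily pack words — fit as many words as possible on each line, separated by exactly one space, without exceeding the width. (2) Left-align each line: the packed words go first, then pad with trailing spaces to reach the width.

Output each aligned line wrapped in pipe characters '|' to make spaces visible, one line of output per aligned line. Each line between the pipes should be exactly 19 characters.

Line 1: ['milk', 'yellow', 'bean'] (min_width=16, slack=3)
Line 2: ['purple', 'machine'] (min_width=14, slack=5)
Line 3: ['system', 'banana', 'dog'] (min_width=17, slack=2)
Line 4: ['code', 'journey', 'stone'] (min_width=18, slack=1)
Line 5: ['desert', 'cat', 'I', 'pepper'] (min_width=19, slack=0)
Line 6: ['picture'] (min_width=7, slack=12)

Answer: |milk yellow bean   |
|purple machine     |
|system banana dog  |
|code journey stone |
|desert cat I pepper|
|picture            |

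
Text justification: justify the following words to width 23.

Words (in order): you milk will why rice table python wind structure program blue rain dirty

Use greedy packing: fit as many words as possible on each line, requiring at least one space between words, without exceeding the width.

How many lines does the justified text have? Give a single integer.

Answer: 4

Derivation:
Line 1: ['you', 'milk', 'will', 'why', 'rice'] (min_width=22, slack=1)
Line 2: ['table', 'python', 'wind'] (min_width=17, slack=6)
Line 3: ['structure', 'program', 'blue'] (min_width=22, slack=1)
Line 4: ['rain', 'dirty'] (min_width=10, slack=13)
Total lines: 4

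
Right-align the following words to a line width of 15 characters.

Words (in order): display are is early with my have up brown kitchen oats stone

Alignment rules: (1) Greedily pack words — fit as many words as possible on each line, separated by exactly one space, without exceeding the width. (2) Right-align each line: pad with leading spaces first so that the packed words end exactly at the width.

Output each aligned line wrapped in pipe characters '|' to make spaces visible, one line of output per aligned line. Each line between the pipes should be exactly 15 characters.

Line 1: ['display', 'are', 'is'] (min_width=14, slack=1)
Line 2: ['early', 'with', 'my'] (min_width=13, slack=2)
Line 3: ['have', 'up', 'brown'] (min_width=13, slack=2)
Line 4: ['kitchen', 'oats'] (min_width=12, slack=3)
Line 5: ['stone'] (min_width=5, slack=10)

Answer: | display are is|
|  early with my|
|  have up brown|
|   kitchen oats|
|          stone|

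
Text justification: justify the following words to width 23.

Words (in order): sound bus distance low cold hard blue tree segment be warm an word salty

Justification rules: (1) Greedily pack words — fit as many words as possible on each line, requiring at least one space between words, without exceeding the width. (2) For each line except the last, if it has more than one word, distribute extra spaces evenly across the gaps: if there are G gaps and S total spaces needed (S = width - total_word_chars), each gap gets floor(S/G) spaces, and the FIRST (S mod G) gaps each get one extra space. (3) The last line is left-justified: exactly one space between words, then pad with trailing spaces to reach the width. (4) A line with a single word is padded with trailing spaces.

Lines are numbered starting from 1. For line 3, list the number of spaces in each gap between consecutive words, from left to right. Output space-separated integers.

Answer: 1 1 1 1

Derivation:
Line 1: ['sound', 'bus', 'distance', 'low'] (min_width=22, slack=1)
Line 2: ['cold', 'hard', 'blue', 'tree'] (min_width=19, slack=4)
Line 3: ['segment', 'be', 'warm', 'an', 'word'] (min_width=23, slack=0)
Line 4: ['salty'] (min_width=5, slack=18)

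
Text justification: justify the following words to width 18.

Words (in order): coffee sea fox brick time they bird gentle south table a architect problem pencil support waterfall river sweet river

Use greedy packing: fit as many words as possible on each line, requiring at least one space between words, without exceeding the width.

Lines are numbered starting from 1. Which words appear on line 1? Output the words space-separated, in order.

Answer: coffee sea fox

Derivation:
Line 1: ['coffee', 'sea', 'fox'] (min_width=14, slack=4)
Line 2: ['brick', 'time', 'they'] (min_width=15, slack=3)
Line 3: ['bird', 'gentle', 'south'] (min_width=17, slack=1)
Line 4: ['table', 'a', 'architect'] (min_width=17, slack=1)
Line 5: ['problem', 'pencil'] (min_width=14, slack=4)
Line 6: ['support', 'waterfall'] (min_width=17, slack=1)
Line 7: ['river', 'sweet', 'river'] (min_width=17, slack=1)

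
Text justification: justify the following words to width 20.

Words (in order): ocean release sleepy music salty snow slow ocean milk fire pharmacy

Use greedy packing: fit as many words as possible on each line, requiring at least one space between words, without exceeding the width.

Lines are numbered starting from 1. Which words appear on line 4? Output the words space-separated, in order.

Line 1: ['ocean', 'release', 'sleepy'] (min_width=20, slack=0)
Line 2: ['music', 'salty', 'snow'] (min_width=16, slack=4)
Line 3: ['slow', 'ocean', 'milk', 'fire'] (min_width=20, slack=0)
Line 4: ['pharmacy'] (min_width=8, slack=12)

Answer: pharmacy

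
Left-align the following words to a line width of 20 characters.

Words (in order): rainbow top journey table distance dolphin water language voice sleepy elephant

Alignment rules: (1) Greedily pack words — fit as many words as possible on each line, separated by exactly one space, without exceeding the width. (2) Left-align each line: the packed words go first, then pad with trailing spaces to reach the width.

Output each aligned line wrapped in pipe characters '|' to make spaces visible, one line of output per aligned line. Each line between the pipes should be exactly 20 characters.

Answer: |rainbow top journey |
|table distance      |
|dolphin water       |
|language voice      |
|sleepy elephant     |

Derivation:
Line 1: ['rainbow', 'top', 'journey'] (min_width=19, slack=1)
Line 2: ['table', 'distance'] (min_width=14, slack=6)
Line 3: ['dolphin', 'water'] (min_width=13, slack=7)
Line 4: ['language', 'voice'] (min_width=14, slack=6)
Line 5: ['sleepy', 'elephant'] (min_width=15, slack=5)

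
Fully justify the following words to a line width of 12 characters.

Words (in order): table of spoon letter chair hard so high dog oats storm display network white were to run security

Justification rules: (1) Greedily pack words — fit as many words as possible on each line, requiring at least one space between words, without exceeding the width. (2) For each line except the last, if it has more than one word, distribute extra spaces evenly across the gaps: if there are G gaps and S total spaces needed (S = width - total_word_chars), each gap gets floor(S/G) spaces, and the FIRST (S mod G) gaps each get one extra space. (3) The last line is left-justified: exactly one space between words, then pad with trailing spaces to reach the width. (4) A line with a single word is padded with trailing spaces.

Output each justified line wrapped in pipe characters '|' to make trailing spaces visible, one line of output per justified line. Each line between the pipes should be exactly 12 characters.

Line 1: ['table', 'of'] (min_width=8, slack=4)
Line 2: ['spoon', 'letter'] (min_width=12, slack=0)
Line 3: ['chair', 'hard'] (min_width=10, slack=2)
Line 4: ['so', 'high', 'dog'] (min_width=11, slack=1)
Line 5: ['oats', 'storm'] (min_width=10, slack=2)
Line 6: ['display'] (min_width=7, slack=5)
Line 7: ['network'] (min_width=7, slack=5)
Line 8: ['white', 'were'] (min_width=10, slack=2)
Line 9: ['to', 'run'] (min_width=6, slack=6)
Line 10: ['security'] (min_width=8, slack=4)

Answer: |table     of|
|spoon letter|
|chair   hard|
|so  high dog|
|oats   storm|
|display     |
|network     |
|white   were|
|to       run|
|security    |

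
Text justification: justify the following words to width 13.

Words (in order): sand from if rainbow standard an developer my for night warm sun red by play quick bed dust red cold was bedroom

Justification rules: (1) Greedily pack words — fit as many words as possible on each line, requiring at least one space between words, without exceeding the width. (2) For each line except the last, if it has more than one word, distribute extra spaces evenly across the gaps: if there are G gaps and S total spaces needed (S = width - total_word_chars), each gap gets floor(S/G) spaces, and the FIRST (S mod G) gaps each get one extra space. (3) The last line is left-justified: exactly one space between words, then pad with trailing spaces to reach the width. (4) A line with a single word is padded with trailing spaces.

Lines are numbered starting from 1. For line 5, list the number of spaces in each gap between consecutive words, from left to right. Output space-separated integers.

Line 1: ['sand', 'from', 'if'] (min_width=12, slack=1)
Line 2: ['rainbow'] (min_width=7, slack=6)
Line 3: ['standard', 'an'] (min_width=11, slack=2)
Line 4: ['developer', 'my'] (min_width=12, slack=1)
Line 5: ['for', 'night'] (min_width=9, slack=4)
Line 6: ['warm', 'sun', 'red'] (min_width=12, slack=1)
Line 7: ['by', 'play', 'quick'] (min_width=13, slack=0)
Line 8: ['bed', 'dust', 'red'] (min_width=12, slack=1)
Line 9: ['cold', 'was'] (min_width=8, slack=5)
Line 10: ['bedroom'] (min_width=7, slack=6)

Answer: 5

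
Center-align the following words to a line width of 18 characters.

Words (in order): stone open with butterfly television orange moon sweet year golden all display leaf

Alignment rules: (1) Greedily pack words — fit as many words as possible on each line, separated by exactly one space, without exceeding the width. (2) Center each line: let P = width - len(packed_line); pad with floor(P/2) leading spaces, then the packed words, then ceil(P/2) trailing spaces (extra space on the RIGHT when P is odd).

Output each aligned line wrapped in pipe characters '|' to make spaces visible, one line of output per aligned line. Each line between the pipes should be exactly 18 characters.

Answer: | stone open with  |
|    butterfly     |
|television orange |
| moon sweet year  |
|golden all display|
|       leaf       |

Derivation:
Line 1: ['stone', 'open', 'with'] (min_width=15, slack=3)
Line 2: ['butterfly'] (min_width=9, slack=9)
Line 3: ['television', 'orange'] (min_width=17, slack=1)
Line 4: ['moon', 'sweet', 'year'] (min_width=15, slack=3)
Line 5: ['golden', 'all', 'display'] (min_width=18, slack=0)
Line 6: ['leaf'] (min_width=4, slack=14)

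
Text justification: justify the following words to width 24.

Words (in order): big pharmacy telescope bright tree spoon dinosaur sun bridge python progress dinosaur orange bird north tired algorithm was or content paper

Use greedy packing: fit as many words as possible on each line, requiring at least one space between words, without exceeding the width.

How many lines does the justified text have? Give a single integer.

Line 1: ['big', 'pharmacy', 'telescope'] (min_width=22, slack=2)
Line 2: ['bright', 'tree', 'spoon'] (min_width=17, slack=7)
Line 3: ['dinosaur', 'sun', 'bridge'] (min_width=19, slack=5)
Line 4: ['python', 'progress', 'dinosaur'] (min_width=24, slack=0)
Line 5: ['orange', 'bird', 'north', 'tired'] (min_width=23, slack=1)
Line 6: ['algorithm', 'was', 'or', 'content'] (min_width=24, slack=0)
Line 7: ['paper'] (min_width=5, slack=19)
Total lines: 7

Answer: 7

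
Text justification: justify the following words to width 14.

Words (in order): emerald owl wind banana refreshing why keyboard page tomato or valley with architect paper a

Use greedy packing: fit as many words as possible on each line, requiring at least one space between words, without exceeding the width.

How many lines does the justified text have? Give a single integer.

Answer: 8

Derivation:
Line 1: ['emerald', 'owl'] (min_width=11, slack=3)
Line 2: ['wind', 'banana'] (min_width=11, slack=3)
Line 3: ['refreshing', 'why'] (min_width=14, slack=0)
Line 4: ['keyboard', 'page'] (min_width=13, slack=1)
Line 5: ['tomato', 'or'] (min_width=9, slack=5)
Line 6: ['valley', 'with'] (min_width=11, slack=3)
Line 7: ['architect'] (min_width=9, slack=5)
Line 8: ['paper', 'a'] (min_width=7, slack=7)
Total lines: 8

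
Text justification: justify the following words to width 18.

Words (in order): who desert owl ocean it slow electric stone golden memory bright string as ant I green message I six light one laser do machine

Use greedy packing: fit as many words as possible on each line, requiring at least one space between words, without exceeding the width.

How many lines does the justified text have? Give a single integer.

Line 1: ['who', 'desert', 'owl'] (min_width=14, slack=4)
Line 2: ['ocean', 'it', 'slow'] (min_width=13, slack=5)
Line 3: ['electric', 'stone'] (min_width=14, slack=4)
Line 4: ['golden', 'memory'] (min_width=13, slack=5)
Line 5: ['bright', 'string', 'as'] (min_width=16, slack=2)
Line 6: ['ant', 'I', 'green'] (min_width=11, slack=7)
Line 7: ['message', 'I', 'six'] (min_width=13, slack=5)
Line 8: ['light', 'one', 'laser', 'do'] (min_width=18, slack=0)
Line 9: ['machine'] (min_width=7, slack=11)
Total lines: 9

Answer: 9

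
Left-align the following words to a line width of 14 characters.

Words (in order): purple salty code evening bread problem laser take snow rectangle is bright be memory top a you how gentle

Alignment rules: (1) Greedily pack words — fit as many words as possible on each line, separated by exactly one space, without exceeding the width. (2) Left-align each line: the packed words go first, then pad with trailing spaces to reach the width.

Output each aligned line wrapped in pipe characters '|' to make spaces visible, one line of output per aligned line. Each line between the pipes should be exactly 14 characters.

Line 1: ['purple', 'salty'] (min_width=12, slack=2)
Line 2: ['code', 'evening'] (min_width=12, slack=2)
Line 3: ['bread', 'problem'] (min_width=13, slack=1)
Line 4: ['laser', 'take'] (min_width=10, slack=4)
Line 5: ['snow', 'rectangle'] (min_width=14, slack=0)
Line 6: ['is', 'bright', 'be'] (min_width=12, slack=2)
Line 7: ['memory', 'top', 'a'] (min_width=12, slack=2)
Line 8: ['you', 'how', 'gentle'] (min_width=14, slack=0)

Answer: |purple salty  |
|code evening  |
|bread problem |
|laser take    |
|snow rectangle|
|is bright be  |
|memory top a  |
|you how gentle|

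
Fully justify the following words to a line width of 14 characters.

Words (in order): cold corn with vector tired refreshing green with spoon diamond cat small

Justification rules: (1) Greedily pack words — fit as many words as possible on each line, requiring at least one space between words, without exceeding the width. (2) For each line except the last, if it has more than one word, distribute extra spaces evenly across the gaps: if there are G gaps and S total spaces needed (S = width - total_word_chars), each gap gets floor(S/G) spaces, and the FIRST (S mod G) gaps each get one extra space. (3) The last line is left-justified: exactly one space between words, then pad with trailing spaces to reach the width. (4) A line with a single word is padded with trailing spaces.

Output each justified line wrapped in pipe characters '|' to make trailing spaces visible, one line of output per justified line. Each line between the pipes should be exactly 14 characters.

Answer: |cold corn with|
|vector   tired|
|refreshing    |
|green     with|
|spoon  diamond|
|cat small     |

Derivation:
Line 1: ['cold', 'corn', 'with'] (min_width=14, slack=0)
Line 2: ['vector', 'tired'] (min_width=12, slack=2)
Line 3: ['refreshing'] (min_width=10, slack=4)
Line 4: ['green', 'with'] (min_width=10, slack=4)
Line 5: ['spoon', 'diamond'] (min_width=13, slack=1)
Line 6: ['cat', 'small'] (min_width=9, slack=5)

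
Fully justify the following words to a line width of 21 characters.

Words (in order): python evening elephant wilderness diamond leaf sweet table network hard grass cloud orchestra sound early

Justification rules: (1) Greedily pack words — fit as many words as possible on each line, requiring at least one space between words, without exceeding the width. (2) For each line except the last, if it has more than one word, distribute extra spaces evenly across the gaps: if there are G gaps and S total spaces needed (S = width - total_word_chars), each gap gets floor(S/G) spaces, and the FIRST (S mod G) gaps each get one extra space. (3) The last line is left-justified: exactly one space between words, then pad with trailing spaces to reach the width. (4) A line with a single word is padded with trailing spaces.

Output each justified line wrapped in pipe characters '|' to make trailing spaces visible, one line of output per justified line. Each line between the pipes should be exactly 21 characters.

Line 1: ['python', 'evening'] (min_width=14, slack=7)
Line 2: ['elephant', 'wilderness'] (min_width=19, slack=2)
Line 3: ['diamond', 'leaf', 'sweet'] (min_width=18, slack=3)
Line 4: ['table', 'network', 'hard'] (min_width=18, slack=3)
Line 5: ['grass', 'cloud', 'orchestra'] (min_width=21, slack=0)
Line 6: ['sound', 'early'] (min_width=11, slack=10)

Answer: |python        evening|
|elephant   wilderness|
|diamond   leaf  sweet|
|table   network  hard|
|grass cloud orchestra|
|sound early          |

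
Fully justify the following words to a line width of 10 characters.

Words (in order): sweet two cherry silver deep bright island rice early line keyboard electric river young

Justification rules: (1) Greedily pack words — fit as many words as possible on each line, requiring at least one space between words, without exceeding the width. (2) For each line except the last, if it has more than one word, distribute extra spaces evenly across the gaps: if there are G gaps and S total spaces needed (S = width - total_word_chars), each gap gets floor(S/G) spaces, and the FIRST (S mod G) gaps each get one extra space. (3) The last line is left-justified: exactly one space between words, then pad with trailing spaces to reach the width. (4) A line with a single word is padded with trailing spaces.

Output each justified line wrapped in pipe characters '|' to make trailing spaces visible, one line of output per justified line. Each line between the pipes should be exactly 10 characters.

Answer: |sweet  two|
|cherry    |
|silver    |
|deep      |
|bright    |
|island    |
|rice early|
|line      |
|keyboard  |
|electric  |
|river     |
|young     |

Derivation:
Line 1: ['sweet', 'two'] (min_width=9, slack=1)
Line 2: ['cherry'] (min_width=6, slack=4)
Line 3: ['silver'] (min_width=6, slack=4)
Line 4: ['deep'] (min_width=4, slack=6)
Line 5: ['bright'] (min_width=6, slack=4)
Line 6: ['island'] (min_width=6, slack=4)
Line 7: ['rice', 'early'] (min_width=10, slack=0)
Line 8: ['line'] (min_width=4, slack=6)
Line 9: ['keyboard'] (min_width=8, slack=2)
Line 10: ['electric'] (min_width=8, slack=2)
Line 11: ['river'] (min_width=5, slack=5)
Line 12: ['young'] (min_width=5, slack=5)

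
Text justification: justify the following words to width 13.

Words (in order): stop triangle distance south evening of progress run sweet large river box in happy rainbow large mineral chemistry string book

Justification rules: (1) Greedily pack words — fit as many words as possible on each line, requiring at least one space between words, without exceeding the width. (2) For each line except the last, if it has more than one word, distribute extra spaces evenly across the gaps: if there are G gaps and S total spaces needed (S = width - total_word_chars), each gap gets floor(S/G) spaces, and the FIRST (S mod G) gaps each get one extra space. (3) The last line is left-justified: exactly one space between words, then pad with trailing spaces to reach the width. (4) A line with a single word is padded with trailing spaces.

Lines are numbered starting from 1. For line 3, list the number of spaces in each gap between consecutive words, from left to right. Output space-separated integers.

Answer: 1

Derivation:
Line 1: ['stop', 'triangle'] (min_width=13, slack=0)
Line 2: ['distance'] (min_width=8, slack=5)
Line 3: ['south', 'evening'] (min_width=13, slack=0)
Line 4: ['of', 'progress'] (min_width=11, slack=2)
Line 5: ['run', 'sweet'] (min_width=9, slack=4)
Line 6: ['large', 'river'] (min_width=11, slack=2)
Line 7: ['box', 'in', 'happy'] (min_width=12, slack=1)
Line 8: ['rainbow', 'large'] (min_width=13, slack=0)
Line 9: ['mineral'] (min_width=7, slack=6)
Line 10: ['chemistry'] (min_width=9, slack=4)
Line 11: ['string', 'book'] (min_width=11, slack=2)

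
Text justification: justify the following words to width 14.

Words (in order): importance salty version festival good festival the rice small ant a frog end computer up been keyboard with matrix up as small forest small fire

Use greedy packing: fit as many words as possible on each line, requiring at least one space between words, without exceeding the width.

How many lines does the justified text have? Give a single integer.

Answer: 12

Derivation:
Line 1: ['importance'] (min_width=10, slack=4)
Line 2: ['salty', 'version'] (min_width=13, slack=1)
Line 3: ['festival', 'good'] (min_width=13, slack=1)
Line 4: ['festival', 'the'] (min_width=12, slack=2)
Line 5: ['rice', 'small', 'ant'] (min_width=14, slack=0)
Line 6: ['a', 'frog', 'end'] (min_width=10, slack=4)
Line 7: ['computer', 'up'] (min_width=11, slack=3)
Line 8: ['been', 'keyboard'] (min_width=13, slack=1)
Line 9: ['with', 'matrix', 'up'] (min_width=14, slack=0)
Line 10: ['as', 'small'] (min_width=8, slack=6)
Line 11: ['forest', 'small'] (min_width=12, slack=2)
Line 12: ['fire'] (min_width=4, slack=10)
Total lines: 12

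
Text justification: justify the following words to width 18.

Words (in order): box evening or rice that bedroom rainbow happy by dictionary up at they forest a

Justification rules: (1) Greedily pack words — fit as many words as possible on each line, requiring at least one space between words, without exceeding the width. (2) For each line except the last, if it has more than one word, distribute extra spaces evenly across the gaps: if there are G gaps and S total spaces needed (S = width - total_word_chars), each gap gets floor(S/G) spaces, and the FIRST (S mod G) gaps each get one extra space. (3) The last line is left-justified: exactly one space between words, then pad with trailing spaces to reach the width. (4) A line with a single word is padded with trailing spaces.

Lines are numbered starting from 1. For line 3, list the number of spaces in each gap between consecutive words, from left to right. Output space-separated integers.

Line 1: ['box', 'evening', 'or'] (min_width=14, slack=4)
Line 2: ['rice', 'that', 'bedroom'] (min_width=17, slack=1)
Line 3: ['rainbow', 'happy', 'by'] (min_width=16, slack=2)
Line 4: ['dictionary', 'up', 'at'] (min_width=16, slack=2)
Line 5: ['they', 'forest', 'a'] (min_width=13, slack=5)

Answer: 2 2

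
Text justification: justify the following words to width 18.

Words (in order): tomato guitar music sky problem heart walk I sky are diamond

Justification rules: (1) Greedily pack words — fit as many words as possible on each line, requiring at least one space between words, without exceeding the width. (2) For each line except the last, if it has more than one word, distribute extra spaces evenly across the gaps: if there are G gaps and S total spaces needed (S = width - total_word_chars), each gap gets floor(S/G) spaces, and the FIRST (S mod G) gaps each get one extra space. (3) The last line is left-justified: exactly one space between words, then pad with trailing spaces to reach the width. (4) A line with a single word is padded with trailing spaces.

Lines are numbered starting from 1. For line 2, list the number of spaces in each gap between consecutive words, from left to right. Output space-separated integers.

Line 1: ['tomato', 'guitar'] (min_width=13, slack=5)
Line 2: ['music', 'sky', 'problem'] (min_width=17, slack=1)
Line 3: ['heart', 'walk', 'I', 'sky'] (min_width=16, slack=2)
Line 4: ['are', 'diamond'] (min_width=11, slack=7)

Answer: 2 1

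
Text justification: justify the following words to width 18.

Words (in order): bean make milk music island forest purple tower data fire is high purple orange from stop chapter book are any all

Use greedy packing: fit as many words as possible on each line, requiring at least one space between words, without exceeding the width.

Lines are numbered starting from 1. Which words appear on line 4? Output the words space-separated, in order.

Answer: tower data fire is

Derivation:
Line 1: ['bean', 'make', 'milk'] (min_width=14, slack=4)
Line 2: ['music', 'island'] (min_width=12, slack=6)
Line 3: ['forest', 'purple'] (min_width=13, slack=5)
Line 4: ['tower', 'data', 'fire', 'is'] (min_width=18, slack=0)
Line 5: ['high', 'purple', 'orange'] (min_width=18, slack=0)
Line 6: ['from', 'stop', 'chapter'] (min_width=17, slack=1)
Line 7: ['book', 'are', 'any', 'all'] (min_width=16, slack=2)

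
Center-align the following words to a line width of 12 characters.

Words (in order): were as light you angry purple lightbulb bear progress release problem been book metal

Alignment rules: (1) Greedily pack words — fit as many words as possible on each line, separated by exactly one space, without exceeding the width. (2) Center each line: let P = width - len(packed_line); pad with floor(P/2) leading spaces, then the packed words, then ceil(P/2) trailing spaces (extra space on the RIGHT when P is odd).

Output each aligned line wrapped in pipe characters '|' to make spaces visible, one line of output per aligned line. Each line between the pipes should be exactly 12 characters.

Line 1: ['were', 'as'] (min_width=7, slack=5)
Line 2: ['light', 'you'] (min_width=9, slack=3)
Line 3: ['angry', 'purple'] (min_width=12, slack=0)
Line 4: ['lightbulb'] (min_width=9, slack=3)
Line 5: ['bear'] (min_width=4, slack=8)
Line 6: ['progress'] (min_width=8, slack=4)
Line 7: ['release'] (min_width=7, slack=5)
Line 8: ['problem', 'been'] (min_width=12, slack=0)
Line 9: ['book', 'metal'] (min_width=10, slack=2)

Answer: |  were as   |
| light you  |
|angry purple|
| lightbulb  |
|    bear    |
|  progress  |
|  release   |
|problem been|
| book metal |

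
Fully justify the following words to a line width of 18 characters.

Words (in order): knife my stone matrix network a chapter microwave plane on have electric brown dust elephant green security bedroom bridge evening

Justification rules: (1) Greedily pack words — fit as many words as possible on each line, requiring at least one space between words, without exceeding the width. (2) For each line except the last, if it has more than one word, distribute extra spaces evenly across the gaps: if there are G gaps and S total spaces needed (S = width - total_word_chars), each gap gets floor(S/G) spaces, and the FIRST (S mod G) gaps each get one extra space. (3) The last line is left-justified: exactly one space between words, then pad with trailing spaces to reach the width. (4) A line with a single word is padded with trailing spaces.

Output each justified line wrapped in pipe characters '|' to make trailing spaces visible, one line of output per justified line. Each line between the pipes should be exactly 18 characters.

Line 1: ['knife', 'my', 'stone'] (min_width=14, slack=4)
Line 2: ['matrix', 'network', 'a'] (min_width=16, slack=2)
Line 3: ['chapter', 'microwave'] (min_width=17, slack=1)
Line 4: ['plane', 'on', 'have'] (min_width=13, slack=5)
Line 5: ['electric', 'brown'] (min_width=14, slack=4)
Line 6: ['dust', 'elephant'] (min_width=13, slack=5)
Line 7: ['green', 'security'] (min_width=14, slack=4)
Line 8: ['bedroom', 'bridge'] (min_width=14, slack=4)
Line 9: ['evening'] (min_width=7, slack=11)

Answer: |knife   my   stone|
|matrix  network  a|
|chapter  microwave|
|plane    on   have|
|electric     brown|
|dust      elephant|
|green     security|
|bedroom     bridge|
|evening           |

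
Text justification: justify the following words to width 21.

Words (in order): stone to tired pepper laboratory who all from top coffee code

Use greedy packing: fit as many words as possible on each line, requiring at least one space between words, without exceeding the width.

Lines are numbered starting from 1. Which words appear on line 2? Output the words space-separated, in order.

Line 1: ['stone', 'to', 'tired', 'pepper'] (min_width=21, slack=0)
Line 2: ['laboratory', 'who', 'all'] (min_width=18, slack=3)
Line 3: ['from', 'top', 'coffee', 'code'] (min_width=20, slack=1)

Answer: laboratory who all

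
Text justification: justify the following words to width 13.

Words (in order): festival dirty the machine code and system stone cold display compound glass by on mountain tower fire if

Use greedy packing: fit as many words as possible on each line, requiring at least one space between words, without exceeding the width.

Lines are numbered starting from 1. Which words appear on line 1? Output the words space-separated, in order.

Answer: festival

Derivation:
Line 1: ['festival'] (min_width=8, slack=5)
Line 2: ['dirty', 'the'] (min_width=9, slack=4)
Line 3: ['machine', 'code'] (min_width=12, slack=1)
Line 4: ['and', 'system'] (min_width=10, slack=3)
Line 5: ['stone', 'cold'] (min_width=10, slack=3)
Line 6: ['display'] (min_width=7, slack=6)
Line 7: ['compound'] (min_width=8, slack=5)
Line 8: ['glass', 'by', 'on'] (min_width=11, slack=2)
Line 9: ['mountain'] (min_width=8, slack=5)
Line 10: ['tower', 'fire', 'if'] (min_width=13, slack=0)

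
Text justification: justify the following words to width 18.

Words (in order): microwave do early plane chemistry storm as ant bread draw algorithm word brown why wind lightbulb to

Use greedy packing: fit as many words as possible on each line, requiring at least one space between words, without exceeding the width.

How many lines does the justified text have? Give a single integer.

Answer: 6

Derivation:
Line 1: ['microwave', 'do', 'early'] (min_width=18, slack=0)
Line 2: ['plane', 'chemistry'] (min_width=15, slack=3)
Line 3: ['storm', 'as', 'ant', 'bread'] (min_width=18, slack=0)
Line 4: ['draw', 'algorithm'] (min_width=14, slack=4)
Line 5: ['word', 'brown', 'why'] (min_width=14, slack=4)
Line 6: ['wind', 'lightbulb', 'to'] (min_width=17, slack=1)
Total lines: 6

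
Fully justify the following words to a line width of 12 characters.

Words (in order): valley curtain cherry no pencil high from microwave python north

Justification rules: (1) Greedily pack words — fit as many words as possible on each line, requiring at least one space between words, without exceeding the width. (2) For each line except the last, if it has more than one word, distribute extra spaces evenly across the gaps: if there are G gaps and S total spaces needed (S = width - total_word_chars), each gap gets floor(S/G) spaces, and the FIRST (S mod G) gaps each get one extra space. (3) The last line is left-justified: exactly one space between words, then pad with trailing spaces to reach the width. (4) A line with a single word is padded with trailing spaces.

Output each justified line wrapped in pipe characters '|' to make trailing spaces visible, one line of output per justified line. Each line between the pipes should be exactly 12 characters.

Line 1: ['valley'] (min_width=6, slack=6)
Line 2: ['curtain'] (min_width=7, slack=5)
Line 3: ['cherry', 'no'] (min_width=9, slack=3)
Line 4: ['pencil', 'high'] (min_width=11, slack=1)
Line 5: ['from'] (min_width=4, slack=8)
Line 6: ['microwave'] (min_width=9, slack=3)
Line 7: ['python', 'north'] (min_width=12, slack=0)

Answer: |valley      |
|curtain     |
|cherry    no|
|pencil  high|
|from        |
|microwave   |
|python north|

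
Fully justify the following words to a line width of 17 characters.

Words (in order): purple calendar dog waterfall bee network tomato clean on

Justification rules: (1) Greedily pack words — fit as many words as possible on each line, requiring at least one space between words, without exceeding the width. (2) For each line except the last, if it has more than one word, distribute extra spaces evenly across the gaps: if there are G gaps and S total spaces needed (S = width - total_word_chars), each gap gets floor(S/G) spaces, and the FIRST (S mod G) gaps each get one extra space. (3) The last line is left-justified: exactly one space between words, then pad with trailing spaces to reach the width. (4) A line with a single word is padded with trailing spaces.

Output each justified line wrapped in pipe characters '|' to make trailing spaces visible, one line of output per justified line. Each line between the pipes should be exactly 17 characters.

Line 1: ['purple', 'calendar'] (min_width=15, slack=2)
Line 2: ['dog', 'waterfall', 'bee'] (min_width=17, slack=0)
Line 3: ['network', 'tomato'] (min_width=14, slack=3)
Line 4: ['clean', 'on'] (min_width=8, slack=9)

Answer: |purple   calendar|
|dog waterfall bee|
|network    tomato|
|clean on         |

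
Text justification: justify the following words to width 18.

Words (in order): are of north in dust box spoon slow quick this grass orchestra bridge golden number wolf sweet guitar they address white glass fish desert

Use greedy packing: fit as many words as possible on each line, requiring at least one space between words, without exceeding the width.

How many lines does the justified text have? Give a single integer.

Line 1: ['are', 'of', 'north', 'in'] (min_width=15, slack=3)
Line 2: ['dust', 'box', 'spoon'] (min_width=14, slack=4)
Line 3: ['slow', 'quick', 'this'] (min_width=15, slack=3)
Line 4: ['grass', 'orchestra'] (min_width=15, slack=3)
Line 5: ['bridge', 'golden'] (min_width=13, slack=5)
Line 6: ['number', 'wolf', 'sweet'] (min_width=17, slack=1)
Line 7: ['guitar', 'they'] (min_width=11, slack=7)
Line 8: ['address', 'white'] (min_width=13, slack=5)
Line 9: ['glass', 'fish', 'desert'] (min_width=17, slack=1)
Total lines: 9

Answer: 9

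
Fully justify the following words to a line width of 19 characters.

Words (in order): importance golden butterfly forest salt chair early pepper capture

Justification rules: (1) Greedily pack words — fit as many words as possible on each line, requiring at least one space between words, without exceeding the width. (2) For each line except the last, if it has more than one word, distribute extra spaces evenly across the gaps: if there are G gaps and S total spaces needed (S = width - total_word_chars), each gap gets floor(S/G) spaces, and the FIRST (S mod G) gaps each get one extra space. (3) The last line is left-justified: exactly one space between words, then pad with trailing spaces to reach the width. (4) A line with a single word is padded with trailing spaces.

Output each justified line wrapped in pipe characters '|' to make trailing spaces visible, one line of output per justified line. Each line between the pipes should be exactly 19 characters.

Line 1: ['importance', 'golden'] (min_width=17, slack=2)
Line 2: ['butterfly', 'forest'] (min_width=16, slack=3)
Line 3: ['salt', 'chair', 'early'] (min_width=16, slack=3)
Line 4: ['pepper', 'capture'] (min_width=14, slack=5)

Answer: |importance   golden|
|butterfly    forest|
|salt   chair  early|
|pepper capture     |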